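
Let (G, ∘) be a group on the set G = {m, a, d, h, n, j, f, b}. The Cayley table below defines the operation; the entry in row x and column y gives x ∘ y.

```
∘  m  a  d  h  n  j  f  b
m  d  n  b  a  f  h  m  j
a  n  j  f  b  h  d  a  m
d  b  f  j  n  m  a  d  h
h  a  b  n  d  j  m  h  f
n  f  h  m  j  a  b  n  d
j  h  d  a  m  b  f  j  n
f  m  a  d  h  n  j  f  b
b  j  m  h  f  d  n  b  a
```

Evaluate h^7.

h^1 = h
h^2 = h ∘ h = d
h^3 = d ∘ h = n
h^4 = n ∘ h = j
h^5 = j ∘ h = m
h^6 = m ∘ h = a
h^7 = a ∘ h = b

b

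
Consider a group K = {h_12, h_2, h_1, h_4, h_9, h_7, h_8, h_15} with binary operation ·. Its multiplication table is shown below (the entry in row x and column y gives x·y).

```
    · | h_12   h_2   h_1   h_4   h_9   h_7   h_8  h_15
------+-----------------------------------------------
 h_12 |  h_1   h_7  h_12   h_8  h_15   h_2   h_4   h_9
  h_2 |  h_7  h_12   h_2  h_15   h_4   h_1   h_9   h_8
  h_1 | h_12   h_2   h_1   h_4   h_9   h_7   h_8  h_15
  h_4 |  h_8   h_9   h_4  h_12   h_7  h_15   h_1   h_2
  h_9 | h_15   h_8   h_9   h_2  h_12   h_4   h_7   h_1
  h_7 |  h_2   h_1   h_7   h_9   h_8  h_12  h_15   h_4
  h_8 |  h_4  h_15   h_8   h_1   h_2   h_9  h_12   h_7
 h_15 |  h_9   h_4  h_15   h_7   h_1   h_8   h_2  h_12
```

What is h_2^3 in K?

h_2^1 = h_2
h_2^2 = h_2·h_2 = h_12
h_2^3 = h_12·h_2 = h_7

h_7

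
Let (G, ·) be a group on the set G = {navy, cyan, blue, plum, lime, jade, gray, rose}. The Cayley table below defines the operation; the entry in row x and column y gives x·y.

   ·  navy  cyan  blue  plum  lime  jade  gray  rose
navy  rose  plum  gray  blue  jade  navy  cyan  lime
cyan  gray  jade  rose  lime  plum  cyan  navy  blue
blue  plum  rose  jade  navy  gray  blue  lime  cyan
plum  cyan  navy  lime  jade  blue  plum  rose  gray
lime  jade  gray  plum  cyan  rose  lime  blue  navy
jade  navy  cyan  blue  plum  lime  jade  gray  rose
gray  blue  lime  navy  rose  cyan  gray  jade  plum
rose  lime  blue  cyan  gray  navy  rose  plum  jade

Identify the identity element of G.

jade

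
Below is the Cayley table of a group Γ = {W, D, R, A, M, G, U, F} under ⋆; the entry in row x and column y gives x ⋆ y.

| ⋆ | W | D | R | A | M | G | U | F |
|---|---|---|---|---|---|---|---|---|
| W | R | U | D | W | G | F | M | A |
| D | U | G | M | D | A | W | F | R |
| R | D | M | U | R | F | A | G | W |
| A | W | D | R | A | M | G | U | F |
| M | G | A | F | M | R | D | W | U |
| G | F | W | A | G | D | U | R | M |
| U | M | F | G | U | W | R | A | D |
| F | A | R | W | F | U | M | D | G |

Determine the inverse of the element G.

R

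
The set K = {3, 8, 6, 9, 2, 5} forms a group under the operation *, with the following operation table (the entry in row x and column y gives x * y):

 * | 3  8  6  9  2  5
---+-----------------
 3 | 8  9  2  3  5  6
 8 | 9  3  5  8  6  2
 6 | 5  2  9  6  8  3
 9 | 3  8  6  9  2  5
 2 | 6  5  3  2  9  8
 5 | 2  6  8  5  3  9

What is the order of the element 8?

3

The identity element is 9 (its row matches the header).
8^1 = 8
8^2 = 8 * 8 = 3
8^3 = 3 * 8 = 9
The first power of 8 equal to the identity is 8^3, so ord(8) = 3.
(Structurally, K here is isomorphic to the symmetric group S_3.)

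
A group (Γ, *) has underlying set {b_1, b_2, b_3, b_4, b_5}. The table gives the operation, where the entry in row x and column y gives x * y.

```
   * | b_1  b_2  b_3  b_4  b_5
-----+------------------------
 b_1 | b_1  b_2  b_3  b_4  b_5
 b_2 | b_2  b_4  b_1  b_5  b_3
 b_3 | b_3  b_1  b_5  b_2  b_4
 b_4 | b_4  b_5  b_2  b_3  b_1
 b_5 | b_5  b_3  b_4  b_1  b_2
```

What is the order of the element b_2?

5

The identity element is b_1 (its row matches the header).
b_2^1 = b_2
b_2^2 = b_2 * b_2 = b_4
b_2^3 = b_4 * b_2 = b_5
b_2^4 = b_5 * b_2 = b_3
b_2^5 = b_3 * b_2 = b_1
The first power of b_2 equal to the identity is b_2^5, so ord(b_2) = 5.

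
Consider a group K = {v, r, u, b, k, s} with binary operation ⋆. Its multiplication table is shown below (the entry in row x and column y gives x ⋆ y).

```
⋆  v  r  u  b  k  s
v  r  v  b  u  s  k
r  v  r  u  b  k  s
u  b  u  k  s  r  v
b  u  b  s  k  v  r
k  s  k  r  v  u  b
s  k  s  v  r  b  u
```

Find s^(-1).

b

First locate the identity: row r matches the header, so r is the identity.
Scan row s for r: s ⋆ b = r. Hence s^(-1) = b.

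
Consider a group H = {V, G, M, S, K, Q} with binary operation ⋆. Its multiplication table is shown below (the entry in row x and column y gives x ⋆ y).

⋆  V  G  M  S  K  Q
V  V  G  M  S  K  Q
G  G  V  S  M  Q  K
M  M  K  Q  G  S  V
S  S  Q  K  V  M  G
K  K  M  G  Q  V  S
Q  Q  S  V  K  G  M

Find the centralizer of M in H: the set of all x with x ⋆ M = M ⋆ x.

Compare row M with column M entry by entry.
Q ⋆ M = V = M ⋆ Q, so Q commutes with M.
G ⋆ M = S but M ⋆ G = K, so G does not.
Collecting the elements that commute with M: C(M) = {M, Q, V}.

{M, Q, V}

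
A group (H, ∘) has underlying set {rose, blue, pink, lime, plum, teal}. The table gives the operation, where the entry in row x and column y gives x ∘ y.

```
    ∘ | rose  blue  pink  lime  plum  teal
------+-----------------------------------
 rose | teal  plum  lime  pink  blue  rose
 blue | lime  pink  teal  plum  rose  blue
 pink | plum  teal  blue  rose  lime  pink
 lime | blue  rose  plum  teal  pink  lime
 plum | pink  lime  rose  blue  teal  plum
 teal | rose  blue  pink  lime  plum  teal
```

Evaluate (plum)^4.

plum^1 = plum
plum^2 = plum ∘ plum = teal
plum^3 = teal ∘ plum = plum
plum^4 = plum ∘ plum = teal

teal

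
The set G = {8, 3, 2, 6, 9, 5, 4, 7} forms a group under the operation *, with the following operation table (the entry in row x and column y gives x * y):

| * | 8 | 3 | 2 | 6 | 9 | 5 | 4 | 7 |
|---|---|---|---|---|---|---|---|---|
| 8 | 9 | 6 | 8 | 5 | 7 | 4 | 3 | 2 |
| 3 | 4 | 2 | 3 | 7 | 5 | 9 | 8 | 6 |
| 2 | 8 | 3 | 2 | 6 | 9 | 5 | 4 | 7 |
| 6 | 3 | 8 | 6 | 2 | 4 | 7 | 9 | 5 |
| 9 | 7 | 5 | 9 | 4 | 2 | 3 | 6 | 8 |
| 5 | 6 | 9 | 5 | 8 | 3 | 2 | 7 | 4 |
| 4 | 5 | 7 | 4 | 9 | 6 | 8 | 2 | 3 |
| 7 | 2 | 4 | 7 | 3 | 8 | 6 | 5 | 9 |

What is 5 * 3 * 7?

5 * 3 = 9
9 * 7 = 8

8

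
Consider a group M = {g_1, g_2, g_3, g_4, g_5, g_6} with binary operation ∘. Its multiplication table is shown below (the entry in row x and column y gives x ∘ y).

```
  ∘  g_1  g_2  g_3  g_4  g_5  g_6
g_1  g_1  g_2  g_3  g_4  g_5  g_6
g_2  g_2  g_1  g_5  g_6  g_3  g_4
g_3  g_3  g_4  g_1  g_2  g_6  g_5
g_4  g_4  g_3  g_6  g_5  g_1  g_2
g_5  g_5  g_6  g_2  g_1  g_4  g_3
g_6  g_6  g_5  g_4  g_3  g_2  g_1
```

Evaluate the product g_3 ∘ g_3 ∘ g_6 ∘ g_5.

g_2

g_3 ∘ g_3 = g_1
g_1 ∘ g_6 = g_6
g_6 ∘ g_5 = g_2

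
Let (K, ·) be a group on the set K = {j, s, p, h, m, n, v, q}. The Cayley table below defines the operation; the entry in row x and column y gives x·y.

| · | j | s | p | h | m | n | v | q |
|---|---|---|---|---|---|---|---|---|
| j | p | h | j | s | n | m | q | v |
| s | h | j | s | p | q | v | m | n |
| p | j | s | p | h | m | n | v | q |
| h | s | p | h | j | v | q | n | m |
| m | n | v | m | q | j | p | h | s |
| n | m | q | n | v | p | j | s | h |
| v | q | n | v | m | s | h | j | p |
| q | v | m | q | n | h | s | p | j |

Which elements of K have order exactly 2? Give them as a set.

Identity is p. Compute the order of each non-identity element by repeated multiplication:
  j: j → p  (order 2)
  s: s → j → h → p  (order 4)
  h: h → j → s → p  (order 4)
  m: m → j → n → p  (order 4)
  n: n → j → m → p  (order 4)
  v: v → j → q → p  (order 4)
  q: q → j → v → p  (order 4)
Elements of order 2: {j}.

{j}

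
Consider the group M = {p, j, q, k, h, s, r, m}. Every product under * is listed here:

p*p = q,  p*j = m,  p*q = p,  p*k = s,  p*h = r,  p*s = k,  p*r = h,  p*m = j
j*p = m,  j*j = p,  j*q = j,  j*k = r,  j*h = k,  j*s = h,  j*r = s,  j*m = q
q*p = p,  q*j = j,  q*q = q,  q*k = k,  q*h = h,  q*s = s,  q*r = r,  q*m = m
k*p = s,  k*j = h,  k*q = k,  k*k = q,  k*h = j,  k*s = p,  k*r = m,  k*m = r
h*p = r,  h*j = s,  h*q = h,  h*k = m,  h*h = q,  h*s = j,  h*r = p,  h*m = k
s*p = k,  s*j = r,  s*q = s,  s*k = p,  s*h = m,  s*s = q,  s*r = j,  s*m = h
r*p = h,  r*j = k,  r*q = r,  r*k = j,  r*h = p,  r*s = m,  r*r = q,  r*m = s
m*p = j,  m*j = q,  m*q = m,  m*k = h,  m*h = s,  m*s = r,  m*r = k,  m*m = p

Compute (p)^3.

p

p^1 = p
p^2 = p*p = q
p^3 = q*p = p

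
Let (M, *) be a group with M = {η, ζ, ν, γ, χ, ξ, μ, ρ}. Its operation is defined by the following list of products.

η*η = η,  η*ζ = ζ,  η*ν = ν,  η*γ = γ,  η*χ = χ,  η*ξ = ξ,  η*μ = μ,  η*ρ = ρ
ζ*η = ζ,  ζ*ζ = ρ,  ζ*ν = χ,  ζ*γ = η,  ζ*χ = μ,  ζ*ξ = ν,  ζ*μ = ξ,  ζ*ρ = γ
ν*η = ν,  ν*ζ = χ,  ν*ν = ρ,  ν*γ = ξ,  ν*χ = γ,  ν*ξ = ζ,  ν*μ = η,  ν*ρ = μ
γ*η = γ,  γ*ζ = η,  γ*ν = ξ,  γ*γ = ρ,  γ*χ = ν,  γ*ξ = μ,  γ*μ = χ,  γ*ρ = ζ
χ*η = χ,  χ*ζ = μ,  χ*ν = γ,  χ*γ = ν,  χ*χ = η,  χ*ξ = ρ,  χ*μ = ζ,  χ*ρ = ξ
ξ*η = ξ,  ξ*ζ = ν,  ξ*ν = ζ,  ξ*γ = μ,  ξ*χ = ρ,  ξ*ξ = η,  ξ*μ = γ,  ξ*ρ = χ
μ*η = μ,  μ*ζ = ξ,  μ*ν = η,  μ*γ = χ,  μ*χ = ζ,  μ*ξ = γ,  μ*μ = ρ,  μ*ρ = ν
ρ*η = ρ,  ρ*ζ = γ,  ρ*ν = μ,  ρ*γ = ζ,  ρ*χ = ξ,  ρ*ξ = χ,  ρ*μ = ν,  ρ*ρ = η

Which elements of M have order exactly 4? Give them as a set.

{γ, ζ, μ, ν}

Identity is η. Compute the order of each non-identity element by repeated multiplication:
  ζ: ζ → ρ → γ → η  (order 4)
  ν: ν → ρ → μ → η  (order 4)
  γ: γ → ρ → ζ → η  (order 4)
  χ: χ → η  (order 2)
  ξ: ξ → η  (order 2)
  μ: μ → ρ → ν → η  (order 4)
  ρ: ρ → η  (order 2)
Elements of order 4: {γ, ζ, μ, ν}.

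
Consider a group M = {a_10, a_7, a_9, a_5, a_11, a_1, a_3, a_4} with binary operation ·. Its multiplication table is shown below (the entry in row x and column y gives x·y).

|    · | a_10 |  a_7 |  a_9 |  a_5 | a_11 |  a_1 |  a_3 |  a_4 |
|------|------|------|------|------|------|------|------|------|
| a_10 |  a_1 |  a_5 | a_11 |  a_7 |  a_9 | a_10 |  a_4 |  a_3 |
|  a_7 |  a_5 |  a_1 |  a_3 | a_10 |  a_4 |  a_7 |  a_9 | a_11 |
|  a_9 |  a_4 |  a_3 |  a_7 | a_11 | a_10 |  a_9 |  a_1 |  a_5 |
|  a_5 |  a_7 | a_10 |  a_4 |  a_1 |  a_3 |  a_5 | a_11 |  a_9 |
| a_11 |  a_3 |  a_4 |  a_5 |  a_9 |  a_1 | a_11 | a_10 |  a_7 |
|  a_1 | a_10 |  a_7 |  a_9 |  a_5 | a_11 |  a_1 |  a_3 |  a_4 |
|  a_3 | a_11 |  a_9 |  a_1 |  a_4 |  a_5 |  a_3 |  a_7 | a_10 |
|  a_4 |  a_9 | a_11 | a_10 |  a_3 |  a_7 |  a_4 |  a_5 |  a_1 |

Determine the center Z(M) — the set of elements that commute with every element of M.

{a_1, a_7}

An element z is central iff its row equals its column in the table.
For a_11: a_11·a_3 = a_10 ≠ a_5 = a_3·a_11, so a_11 ∉ Z.
Checking each element this way leaves Z(M) = {a_1, a_7}.
(Structurally, M here is isomorphic to the dihedral group D_4.)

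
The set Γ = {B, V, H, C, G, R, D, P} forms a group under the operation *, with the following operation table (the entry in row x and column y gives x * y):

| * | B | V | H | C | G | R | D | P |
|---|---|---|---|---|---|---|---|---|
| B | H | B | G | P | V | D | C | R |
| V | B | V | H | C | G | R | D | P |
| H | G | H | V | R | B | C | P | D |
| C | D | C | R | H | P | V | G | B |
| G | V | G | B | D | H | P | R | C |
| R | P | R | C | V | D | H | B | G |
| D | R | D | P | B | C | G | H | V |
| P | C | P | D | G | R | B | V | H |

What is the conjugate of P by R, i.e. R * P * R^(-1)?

The identity is V. In row R, the entry V sits in column C, so R^(-1) = C.
R * P = G
G * C = D

D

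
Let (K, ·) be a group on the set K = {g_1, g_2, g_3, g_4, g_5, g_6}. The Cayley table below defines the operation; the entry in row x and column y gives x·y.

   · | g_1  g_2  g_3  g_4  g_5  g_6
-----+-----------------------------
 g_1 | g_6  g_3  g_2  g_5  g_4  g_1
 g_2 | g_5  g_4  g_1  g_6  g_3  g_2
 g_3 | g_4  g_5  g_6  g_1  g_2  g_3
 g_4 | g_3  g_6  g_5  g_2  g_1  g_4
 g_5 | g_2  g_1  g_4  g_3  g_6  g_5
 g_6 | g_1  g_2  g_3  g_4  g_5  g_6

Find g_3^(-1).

g_3

First locate the identity: row g_6 matches the header, so g_6 is the identity.
Scan row g_3 for g_6: g_3·g_3 = g_6. Hence g_3^(-1) = g_3.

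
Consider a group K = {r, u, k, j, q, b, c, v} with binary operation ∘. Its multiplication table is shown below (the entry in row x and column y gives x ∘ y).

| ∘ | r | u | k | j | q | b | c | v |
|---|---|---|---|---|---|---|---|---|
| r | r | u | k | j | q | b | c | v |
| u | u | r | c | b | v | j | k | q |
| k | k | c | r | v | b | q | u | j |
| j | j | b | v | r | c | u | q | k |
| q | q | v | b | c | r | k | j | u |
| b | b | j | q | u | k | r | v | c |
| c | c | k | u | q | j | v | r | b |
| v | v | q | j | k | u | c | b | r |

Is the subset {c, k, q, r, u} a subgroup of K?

c ∘ q = j, which is not in {c, k, q, r, u}.
The subset is not closed under ∘, so it is not a subgroup.
(Structurally, K here is isomorphic to the elementary abelian group (Z_2)^3.)

No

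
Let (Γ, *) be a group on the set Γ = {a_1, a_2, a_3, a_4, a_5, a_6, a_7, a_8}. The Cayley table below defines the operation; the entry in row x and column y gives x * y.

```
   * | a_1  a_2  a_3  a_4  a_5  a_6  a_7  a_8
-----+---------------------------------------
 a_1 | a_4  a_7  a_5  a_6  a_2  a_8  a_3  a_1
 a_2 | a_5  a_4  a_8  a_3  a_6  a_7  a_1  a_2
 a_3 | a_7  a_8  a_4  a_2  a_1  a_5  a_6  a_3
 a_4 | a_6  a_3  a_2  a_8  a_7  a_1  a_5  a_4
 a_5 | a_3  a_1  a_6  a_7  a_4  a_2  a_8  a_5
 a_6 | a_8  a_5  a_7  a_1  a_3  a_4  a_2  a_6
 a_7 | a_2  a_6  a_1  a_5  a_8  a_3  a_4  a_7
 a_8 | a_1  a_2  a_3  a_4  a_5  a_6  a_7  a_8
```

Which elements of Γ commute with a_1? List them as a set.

{a_1, a_4, a_6, a_8}

Compare row a_1 with column a_1 entry by entry.
a_6 * a_1 = a_8 = a_1 * a_6, so a_6 commutes with a_1.
a_3 * a_1 = a_7 but a_1 * a_3 = a_5, so a_3 does not.
Collecting the elements that commute with a_1: C(a_1) = {a_1, a_4, a_6, a_8}.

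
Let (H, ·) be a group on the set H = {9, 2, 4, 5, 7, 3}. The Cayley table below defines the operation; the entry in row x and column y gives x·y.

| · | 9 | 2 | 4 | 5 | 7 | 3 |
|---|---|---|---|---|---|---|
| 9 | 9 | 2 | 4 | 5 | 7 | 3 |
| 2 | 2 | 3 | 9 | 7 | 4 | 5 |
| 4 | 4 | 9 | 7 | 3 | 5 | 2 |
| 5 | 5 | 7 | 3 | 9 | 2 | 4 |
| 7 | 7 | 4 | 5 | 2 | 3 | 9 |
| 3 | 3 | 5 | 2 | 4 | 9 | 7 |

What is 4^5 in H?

2

4^1 = 4
4^2 = 4·4 = 7
4^3 = 7·4 = 5
4^4 = 5·4 = 3
4^5 = 3·4 = 2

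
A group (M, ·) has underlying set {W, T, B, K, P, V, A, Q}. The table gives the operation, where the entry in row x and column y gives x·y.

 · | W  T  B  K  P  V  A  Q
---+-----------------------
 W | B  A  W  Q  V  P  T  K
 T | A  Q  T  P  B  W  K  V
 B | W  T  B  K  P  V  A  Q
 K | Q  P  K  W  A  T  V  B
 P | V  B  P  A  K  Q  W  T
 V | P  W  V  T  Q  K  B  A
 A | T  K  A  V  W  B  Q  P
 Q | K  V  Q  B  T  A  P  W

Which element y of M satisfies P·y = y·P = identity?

T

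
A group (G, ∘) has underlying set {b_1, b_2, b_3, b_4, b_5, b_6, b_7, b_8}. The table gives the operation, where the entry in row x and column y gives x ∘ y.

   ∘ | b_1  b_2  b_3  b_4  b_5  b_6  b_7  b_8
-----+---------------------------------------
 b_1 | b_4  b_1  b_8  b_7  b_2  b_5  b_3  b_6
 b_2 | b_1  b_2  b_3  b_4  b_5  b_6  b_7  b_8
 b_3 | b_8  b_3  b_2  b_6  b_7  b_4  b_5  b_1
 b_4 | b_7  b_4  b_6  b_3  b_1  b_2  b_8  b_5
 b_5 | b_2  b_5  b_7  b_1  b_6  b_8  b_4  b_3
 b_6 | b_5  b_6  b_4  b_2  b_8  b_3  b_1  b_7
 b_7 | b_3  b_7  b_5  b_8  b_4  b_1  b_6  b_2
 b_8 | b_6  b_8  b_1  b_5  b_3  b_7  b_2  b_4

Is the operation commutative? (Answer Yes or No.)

Check whether the table is symmetric across its main diagonal.
Every entry (row x, col y) equals the entry (row y, col x), so G is abelian.

Yes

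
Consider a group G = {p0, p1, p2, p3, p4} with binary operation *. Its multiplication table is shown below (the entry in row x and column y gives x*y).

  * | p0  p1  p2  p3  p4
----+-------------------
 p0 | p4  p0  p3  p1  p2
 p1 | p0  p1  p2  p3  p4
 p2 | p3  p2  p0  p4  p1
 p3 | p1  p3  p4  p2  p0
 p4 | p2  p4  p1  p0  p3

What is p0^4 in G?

p0^1 = p0
p0^2 = p0*p0 = p4
p0^3 = p4*p0 = p2
p0^4 = p2*p0 = p3

p3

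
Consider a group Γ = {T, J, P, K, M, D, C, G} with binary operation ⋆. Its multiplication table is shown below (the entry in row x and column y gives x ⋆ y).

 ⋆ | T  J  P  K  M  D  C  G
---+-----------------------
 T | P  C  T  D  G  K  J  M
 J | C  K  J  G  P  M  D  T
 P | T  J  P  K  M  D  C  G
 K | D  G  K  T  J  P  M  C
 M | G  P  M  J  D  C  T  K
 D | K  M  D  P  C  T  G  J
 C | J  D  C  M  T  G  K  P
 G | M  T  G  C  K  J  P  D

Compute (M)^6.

M^1 = M
M^2 = M ⋆ M = D
M^3 = D ⋆ M = C
M^4 = C ⋆ M = T
M^5 = T ⋆ M = G
M^6 = G ⋆ M = K
(Structurally, Γ here is isomorphic to the cyclic group Z_8.)

K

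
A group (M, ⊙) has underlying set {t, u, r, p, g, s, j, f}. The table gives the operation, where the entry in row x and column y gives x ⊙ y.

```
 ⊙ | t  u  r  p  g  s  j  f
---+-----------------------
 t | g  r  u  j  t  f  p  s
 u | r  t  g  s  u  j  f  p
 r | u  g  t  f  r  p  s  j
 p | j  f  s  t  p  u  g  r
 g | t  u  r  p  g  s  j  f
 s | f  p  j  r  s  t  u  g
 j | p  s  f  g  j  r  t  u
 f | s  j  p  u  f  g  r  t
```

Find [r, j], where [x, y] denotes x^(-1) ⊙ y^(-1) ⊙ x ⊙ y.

t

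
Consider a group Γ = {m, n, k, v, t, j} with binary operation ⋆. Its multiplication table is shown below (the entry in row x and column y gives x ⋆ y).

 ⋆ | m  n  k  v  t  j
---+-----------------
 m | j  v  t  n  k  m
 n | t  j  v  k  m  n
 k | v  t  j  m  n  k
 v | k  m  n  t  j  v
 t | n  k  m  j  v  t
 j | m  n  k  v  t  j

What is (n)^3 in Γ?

n^1 = n
n^2 = n ⋆ n = j
n^3 = j ⋆ n = n
(Structurally, Γ here is isomorphic to the symmetric group S_3.)

n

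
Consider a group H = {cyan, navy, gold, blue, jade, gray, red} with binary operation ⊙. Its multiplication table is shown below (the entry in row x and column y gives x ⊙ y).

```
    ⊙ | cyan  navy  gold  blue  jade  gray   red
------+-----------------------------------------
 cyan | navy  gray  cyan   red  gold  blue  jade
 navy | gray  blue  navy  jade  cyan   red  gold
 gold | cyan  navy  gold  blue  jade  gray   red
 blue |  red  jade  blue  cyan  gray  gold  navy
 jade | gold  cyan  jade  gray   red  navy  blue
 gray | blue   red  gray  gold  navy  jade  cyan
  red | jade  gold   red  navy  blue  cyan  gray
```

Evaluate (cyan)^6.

jade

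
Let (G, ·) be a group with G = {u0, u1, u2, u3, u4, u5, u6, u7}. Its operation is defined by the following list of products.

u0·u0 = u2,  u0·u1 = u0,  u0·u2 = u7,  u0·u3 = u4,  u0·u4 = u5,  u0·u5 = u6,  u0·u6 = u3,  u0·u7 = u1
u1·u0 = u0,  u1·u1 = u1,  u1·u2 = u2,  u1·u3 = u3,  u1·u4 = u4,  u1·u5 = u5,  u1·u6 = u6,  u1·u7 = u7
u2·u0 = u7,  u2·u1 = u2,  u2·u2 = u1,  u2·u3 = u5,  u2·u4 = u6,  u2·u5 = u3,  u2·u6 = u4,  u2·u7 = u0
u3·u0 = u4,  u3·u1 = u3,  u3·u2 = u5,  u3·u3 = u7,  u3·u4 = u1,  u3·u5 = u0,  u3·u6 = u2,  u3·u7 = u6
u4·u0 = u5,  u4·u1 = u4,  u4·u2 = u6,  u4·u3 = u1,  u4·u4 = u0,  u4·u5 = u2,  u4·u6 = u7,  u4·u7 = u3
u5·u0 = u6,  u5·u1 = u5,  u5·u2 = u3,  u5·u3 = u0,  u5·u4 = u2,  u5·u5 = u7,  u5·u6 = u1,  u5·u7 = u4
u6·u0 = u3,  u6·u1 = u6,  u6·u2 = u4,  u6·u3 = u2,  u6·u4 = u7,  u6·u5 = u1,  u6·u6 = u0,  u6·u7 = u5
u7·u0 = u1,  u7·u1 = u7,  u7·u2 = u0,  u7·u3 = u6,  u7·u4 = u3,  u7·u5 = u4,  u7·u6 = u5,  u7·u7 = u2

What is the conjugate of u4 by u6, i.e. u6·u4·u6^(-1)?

u4

The identity is u1. In row u6, the entry u1 sits in column u5, so u6^(-1) = u5.
u6·u4 = u7
u7·u5 = u4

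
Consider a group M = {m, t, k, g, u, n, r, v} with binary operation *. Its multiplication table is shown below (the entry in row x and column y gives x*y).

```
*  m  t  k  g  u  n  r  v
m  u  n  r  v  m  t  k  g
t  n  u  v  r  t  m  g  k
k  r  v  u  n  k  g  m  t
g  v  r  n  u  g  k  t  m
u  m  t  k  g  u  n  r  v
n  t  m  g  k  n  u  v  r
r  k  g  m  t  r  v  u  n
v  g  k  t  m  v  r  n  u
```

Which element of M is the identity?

u

The identity e satisfies e*x = x for all x, so its row in the table reproduces the column headers.
Row u reads: m, t, k, g, u, n, r, v — exactly the header order. So u is the identity.
(Structurally, M here is isomorphic to the elementary abelian group (Z_2)^3.)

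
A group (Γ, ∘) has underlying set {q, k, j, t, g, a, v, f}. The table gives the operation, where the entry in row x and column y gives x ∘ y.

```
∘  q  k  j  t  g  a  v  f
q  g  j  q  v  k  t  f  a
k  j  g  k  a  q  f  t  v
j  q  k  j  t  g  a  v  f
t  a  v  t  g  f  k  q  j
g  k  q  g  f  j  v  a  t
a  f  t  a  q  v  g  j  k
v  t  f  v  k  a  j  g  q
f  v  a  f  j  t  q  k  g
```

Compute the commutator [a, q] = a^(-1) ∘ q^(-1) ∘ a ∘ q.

Identity is j; from the table a^(-1) = v and q^(-1) = k.
v ∘ k = f
f ∘ a = q
q ∘ q = g
(Structurally, Γ here is isomorphic to the quaternion group Q_8.)

g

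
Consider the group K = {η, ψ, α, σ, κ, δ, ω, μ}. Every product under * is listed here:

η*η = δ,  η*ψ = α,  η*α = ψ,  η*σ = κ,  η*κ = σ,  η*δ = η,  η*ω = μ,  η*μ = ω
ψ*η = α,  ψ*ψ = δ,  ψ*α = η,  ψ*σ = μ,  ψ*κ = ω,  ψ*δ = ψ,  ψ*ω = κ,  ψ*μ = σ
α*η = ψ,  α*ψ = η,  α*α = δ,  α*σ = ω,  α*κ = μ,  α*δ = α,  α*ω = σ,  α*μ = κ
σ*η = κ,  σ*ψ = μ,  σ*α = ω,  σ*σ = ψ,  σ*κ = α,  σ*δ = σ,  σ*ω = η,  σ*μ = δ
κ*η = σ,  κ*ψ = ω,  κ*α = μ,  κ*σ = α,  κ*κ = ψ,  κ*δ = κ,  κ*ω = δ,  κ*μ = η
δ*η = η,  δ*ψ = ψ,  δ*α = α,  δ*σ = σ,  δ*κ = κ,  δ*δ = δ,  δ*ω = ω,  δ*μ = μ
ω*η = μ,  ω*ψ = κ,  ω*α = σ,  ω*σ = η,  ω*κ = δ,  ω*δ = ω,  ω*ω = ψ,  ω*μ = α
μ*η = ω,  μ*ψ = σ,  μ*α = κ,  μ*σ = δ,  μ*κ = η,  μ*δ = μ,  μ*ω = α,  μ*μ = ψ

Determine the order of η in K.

The identity element is δ (its row matches the header).
η^1 = η
η^2 = η*η = δ
The first power of η equal to the identity is η^2, so ord(η) = 2.
(Structurally, K here is isomorphic to Z_2 x Z_4.)

2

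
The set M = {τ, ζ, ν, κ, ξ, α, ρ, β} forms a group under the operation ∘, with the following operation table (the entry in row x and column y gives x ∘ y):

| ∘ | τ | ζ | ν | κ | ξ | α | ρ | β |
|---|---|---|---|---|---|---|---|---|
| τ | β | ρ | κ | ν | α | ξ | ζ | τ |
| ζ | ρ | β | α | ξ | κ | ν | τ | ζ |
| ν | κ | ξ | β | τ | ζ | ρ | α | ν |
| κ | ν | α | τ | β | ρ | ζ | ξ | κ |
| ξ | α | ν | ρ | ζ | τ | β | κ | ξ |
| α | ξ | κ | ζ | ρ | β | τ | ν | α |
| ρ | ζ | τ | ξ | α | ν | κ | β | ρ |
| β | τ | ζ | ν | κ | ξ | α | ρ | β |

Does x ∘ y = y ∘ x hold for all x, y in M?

α ∘ ρ = ν but ρ ∘ α = κ.
Since α and ρ do not commute, M is not abelian.

No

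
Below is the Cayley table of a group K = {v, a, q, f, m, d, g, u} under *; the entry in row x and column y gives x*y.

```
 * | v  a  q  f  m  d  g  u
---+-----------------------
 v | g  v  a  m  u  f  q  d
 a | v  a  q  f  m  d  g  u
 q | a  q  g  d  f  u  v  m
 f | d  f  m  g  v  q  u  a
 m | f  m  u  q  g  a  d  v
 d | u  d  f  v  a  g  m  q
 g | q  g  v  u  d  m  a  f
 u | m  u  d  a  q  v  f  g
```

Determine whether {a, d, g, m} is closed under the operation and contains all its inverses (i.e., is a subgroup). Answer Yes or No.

{a, d, g, m} contains the identity a.
Checking products: every product of two elements of {a, d, g, m} (read from the table) lies in {a, d, g, m}, so the set is closed.
In a finite group, a nonempty closed subset is a subgroup. So {a, d, g, m} ≤ K.
(Structurally, K here is isomorphic to the quaternion group Q_8.)

Yes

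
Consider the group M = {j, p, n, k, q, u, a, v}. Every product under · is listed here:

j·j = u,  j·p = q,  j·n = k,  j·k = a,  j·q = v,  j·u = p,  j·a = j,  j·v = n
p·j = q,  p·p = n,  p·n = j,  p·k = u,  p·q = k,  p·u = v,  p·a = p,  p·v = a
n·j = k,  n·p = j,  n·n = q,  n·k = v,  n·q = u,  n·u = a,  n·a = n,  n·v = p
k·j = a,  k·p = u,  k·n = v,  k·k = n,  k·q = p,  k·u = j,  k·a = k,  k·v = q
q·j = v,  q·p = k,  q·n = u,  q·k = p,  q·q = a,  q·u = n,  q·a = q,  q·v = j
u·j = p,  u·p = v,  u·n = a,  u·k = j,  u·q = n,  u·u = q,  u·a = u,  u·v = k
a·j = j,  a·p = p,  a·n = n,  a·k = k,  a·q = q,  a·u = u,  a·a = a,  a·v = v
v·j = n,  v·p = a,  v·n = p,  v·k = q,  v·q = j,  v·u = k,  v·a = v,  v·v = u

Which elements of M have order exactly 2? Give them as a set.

{q}

Identity is a. Compute the order of each non-identity element by repeated multiplication:
  j: j → u → p → q → v → n → k → a  (order 8)
  p: p → n → j → q → k → u → v → a  (order 8)
  n: n → q → u → a  (order 4)
  k: k → n → v → q → p → u → j → a  (order 8)
  q: q → a  (order 2)
  u: u → q → n → a  (order 4)
  v: v → u → k → q → j → n → p → a  (order 8)
Elements of order 2: {q}.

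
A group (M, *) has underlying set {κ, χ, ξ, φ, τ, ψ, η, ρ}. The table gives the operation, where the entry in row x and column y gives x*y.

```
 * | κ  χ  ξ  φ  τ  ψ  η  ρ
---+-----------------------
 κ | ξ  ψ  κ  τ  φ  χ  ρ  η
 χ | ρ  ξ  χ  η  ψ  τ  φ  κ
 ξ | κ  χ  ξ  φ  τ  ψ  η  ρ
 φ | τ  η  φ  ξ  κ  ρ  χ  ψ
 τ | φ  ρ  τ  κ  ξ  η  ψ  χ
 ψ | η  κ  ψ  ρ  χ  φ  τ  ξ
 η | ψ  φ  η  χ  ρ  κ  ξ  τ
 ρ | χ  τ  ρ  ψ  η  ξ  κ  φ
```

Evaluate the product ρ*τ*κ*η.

ρ*τ = η
η*κ = ψ
ψ*η = τ

τ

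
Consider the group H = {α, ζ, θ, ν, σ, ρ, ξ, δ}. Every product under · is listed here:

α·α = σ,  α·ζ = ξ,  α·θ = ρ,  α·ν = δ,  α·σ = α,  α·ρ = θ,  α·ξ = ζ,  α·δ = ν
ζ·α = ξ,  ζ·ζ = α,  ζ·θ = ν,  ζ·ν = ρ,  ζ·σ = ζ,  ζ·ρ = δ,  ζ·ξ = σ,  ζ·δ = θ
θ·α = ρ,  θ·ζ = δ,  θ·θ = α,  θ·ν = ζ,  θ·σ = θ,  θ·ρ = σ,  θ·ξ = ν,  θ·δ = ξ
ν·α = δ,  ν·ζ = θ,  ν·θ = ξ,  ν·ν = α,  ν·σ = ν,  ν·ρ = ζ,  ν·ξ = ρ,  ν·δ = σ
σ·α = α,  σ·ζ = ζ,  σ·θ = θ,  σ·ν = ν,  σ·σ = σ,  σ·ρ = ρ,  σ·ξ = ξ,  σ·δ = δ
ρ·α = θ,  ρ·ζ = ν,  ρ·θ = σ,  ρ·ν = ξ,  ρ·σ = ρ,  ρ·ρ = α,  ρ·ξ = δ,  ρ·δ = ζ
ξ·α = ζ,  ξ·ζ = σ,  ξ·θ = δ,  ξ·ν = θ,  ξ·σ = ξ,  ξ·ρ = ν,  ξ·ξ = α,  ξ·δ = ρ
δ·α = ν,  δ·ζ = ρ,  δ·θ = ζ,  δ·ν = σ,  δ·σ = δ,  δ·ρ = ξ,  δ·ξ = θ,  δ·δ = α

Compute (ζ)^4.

σ

ζ^1 = ζ
ζ^2 = ζ·ζ = α
ζ^3 = α·ζ = ξ
ζ^4 = ξ·ζ = σ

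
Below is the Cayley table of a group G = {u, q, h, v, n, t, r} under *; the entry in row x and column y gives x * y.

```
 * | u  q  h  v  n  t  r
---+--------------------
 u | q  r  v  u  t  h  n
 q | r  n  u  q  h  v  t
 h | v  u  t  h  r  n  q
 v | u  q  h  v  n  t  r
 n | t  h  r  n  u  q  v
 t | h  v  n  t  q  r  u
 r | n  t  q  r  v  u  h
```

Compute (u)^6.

h

u^1 = u
u^2 = u * u = q
u^3 = q * u = r
u^4 = r * u = n
u^5 = n * u = t
u^6 = t * u = h
(Structurally, G here is isomorphic to the cyclic group Z_7.)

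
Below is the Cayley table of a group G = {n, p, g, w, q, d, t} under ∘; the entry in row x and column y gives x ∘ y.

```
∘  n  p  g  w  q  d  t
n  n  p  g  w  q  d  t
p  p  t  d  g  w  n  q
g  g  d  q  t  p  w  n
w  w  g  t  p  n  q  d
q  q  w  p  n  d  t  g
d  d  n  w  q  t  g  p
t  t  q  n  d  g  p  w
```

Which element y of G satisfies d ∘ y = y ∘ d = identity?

First locate the identity: row n matches the header, so n is the identity.
Scan row d for n: d ∘ p = n. Hence d^(-1) = p.

p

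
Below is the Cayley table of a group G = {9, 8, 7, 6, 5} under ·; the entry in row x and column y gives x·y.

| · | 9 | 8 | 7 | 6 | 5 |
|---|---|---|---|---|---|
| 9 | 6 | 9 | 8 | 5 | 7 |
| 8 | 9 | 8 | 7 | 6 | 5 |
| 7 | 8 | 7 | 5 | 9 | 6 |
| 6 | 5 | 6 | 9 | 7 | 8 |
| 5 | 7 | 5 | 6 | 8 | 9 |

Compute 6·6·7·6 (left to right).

6·6 = 7
7·7 = 5
5·6 = 8

8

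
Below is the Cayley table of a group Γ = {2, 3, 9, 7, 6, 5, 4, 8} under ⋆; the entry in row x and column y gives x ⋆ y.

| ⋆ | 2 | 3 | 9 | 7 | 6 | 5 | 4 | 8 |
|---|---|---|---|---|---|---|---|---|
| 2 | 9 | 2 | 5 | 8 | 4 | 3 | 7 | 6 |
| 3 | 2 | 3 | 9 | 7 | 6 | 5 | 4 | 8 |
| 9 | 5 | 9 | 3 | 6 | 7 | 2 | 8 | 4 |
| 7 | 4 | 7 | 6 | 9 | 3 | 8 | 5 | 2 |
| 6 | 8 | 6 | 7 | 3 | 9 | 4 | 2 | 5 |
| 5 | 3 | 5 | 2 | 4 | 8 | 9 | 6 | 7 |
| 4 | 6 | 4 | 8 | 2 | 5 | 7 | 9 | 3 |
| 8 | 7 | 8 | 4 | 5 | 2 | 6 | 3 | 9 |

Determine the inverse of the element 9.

First locate the identity: row 3 matches the header, so 3 is the identity.
Scan row 9 for 3: 9 ⋆ 9 = 3. Hence 9^(-1) = 9.

9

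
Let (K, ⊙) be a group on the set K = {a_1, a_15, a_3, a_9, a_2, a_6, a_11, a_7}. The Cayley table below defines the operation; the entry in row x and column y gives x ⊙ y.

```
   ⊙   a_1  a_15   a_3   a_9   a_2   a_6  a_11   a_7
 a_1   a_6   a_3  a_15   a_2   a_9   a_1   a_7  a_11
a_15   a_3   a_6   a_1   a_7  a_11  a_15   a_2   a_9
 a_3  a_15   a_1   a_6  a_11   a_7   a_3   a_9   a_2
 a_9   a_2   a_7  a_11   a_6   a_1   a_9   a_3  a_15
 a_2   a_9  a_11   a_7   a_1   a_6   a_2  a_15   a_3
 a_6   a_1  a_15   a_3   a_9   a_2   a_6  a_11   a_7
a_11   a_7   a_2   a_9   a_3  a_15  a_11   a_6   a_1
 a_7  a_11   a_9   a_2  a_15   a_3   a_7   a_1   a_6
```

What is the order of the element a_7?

2

The identity element is a_6 (its row matches the header).
a_7^1 = a_7
a_7^2 = a_7 ⊙ a_7 = a_6
The first power of a_7 equal to the identity is a_7^2, so ord(a_7) = 2.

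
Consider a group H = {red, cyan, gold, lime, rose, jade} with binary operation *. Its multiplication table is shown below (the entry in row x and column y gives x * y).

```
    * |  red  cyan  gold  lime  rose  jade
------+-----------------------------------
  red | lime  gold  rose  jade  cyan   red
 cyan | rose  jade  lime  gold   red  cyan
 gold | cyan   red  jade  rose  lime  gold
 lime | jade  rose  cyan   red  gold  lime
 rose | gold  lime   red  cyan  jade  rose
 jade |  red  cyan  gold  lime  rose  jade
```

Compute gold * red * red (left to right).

rose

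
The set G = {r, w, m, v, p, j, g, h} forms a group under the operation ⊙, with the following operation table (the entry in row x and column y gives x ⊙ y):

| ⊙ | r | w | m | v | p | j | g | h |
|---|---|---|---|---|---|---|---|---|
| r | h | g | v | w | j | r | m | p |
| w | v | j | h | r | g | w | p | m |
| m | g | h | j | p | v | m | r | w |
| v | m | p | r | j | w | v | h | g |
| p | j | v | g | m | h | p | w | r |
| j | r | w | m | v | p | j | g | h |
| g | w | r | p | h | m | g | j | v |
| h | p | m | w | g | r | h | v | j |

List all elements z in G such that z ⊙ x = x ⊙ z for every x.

An element z is central iff its row equals its column in the table.
For m: m ⊙ p = v ≠ g = p ⊙ m, so m ∉ Z.
Checking each element this way leaves Z(G) = {h, j}.

{h, j}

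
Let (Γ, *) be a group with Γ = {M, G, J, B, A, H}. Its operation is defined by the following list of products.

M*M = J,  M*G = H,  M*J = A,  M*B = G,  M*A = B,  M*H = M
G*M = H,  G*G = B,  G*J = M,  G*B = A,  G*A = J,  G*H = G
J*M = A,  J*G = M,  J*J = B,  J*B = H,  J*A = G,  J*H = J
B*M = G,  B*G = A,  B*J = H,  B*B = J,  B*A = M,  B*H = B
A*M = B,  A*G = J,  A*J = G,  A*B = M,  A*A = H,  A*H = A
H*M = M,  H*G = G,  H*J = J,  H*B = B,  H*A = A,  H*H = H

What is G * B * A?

H

G * B = A
A * A = H
(Structurally, Γ here is isomorphic to the cyclic group Z_6.)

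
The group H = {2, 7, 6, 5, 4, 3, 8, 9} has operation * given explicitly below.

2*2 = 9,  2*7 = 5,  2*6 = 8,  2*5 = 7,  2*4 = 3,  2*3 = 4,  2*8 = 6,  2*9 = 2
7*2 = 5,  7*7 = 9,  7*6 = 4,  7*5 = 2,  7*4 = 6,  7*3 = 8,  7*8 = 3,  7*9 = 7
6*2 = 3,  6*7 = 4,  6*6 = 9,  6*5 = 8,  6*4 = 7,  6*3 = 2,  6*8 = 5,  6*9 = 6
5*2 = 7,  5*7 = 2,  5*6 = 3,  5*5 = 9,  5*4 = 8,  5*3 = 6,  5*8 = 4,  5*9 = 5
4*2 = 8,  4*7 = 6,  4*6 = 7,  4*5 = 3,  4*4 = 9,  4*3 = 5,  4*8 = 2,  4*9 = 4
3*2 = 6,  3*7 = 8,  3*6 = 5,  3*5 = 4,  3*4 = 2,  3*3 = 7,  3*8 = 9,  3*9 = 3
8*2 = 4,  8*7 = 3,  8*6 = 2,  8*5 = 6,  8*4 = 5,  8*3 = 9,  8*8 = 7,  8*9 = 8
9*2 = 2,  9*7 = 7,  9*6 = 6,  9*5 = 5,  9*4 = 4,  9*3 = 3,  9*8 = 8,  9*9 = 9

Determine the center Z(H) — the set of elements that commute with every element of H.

{7, 9}

An element z is central iff its row equals its column in the table.
For 2: 2 * 8 = 6 ≠ 4 = 8 * 2, so 2 ∉ Z.
Checking each element this way leaves Z(H) = {7, 9}.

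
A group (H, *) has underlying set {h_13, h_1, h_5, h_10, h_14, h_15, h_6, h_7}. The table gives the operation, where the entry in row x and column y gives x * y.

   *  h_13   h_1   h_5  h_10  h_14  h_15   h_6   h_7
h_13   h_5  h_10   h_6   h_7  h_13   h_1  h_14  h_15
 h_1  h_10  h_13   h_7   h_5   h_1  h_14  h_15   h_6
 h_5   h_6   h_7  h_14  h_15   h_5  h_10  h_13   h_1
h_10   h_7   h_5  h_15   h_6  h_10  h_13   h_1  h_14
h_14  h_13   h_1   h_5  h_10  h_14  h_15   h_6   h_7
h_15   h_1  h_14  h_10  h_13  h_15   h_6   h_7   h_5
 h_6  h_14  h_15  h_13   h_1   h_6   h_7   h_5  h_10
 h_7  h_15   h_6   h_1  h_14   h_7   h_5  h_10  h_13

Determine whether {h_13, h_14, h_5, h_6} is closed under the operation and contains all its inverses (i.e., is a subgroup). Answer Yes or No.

Yes

{h_13, h_14, h_5, h_6} contains the identity h_14.
Checking products: every product of two elements of {h_13, h_14, h_5, h_6} (read from the table) lies in {h_13, h_14, h_5, h_6}, so the set is closed.
In a finite group, a nonempty closed subset is a subgroup. So {h_13, h_14, h_5, h_6} ≤ H.
(Structurally, H here is isomorphic to the cyclic group Z_8.)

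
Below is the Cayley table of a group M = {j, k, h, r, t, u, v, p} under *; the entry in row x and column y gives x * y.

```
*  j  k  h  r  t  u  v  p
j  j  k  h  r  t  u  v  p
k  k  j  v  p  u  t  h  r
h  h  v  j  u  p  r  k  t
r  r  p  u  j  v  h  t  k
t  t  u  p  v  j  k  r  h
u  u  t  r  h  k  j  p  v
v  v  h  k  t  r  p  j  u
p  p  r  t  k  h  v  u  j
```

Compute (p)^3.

p^1 = p
p^2 = p * p = j
p^3 = j * p = p
(Structurally, M here is isomorphic to the elementary abelian group (Z_2)^3.)

p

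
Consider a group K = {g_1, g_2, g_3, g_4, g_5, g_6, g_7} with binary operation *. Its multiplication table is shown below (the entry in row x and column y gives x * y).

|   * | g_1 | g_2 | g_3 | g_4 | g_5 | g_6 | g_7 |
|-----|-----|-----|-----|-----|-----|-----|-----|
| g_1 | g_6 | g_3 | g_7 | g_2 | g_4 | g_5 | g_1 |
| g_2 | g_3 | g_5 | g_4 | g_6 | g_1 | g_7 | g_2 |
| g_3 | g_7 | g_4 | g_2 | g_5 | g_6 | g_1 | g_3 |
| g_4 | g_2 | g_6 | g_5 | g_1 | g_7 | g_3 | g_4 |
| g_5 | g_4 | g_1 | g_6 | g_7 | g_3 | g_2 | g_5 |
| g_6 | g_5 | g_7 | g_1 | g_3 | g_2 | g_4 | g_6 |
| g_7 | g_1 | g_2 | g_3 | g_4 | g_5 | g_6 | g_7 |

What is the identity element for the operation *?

g_7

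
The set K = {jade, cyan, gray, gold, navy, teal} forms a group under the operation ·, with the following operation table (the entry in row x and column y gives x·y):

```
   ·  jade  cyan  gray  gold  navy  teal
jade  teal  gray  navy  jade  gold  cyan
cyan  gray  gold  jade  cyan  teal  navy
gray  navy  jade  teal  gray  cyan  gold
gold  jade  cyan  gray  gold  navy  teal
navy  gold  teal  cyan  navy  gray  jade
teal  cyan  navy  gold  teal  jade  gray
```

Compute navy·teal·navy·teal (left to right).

teal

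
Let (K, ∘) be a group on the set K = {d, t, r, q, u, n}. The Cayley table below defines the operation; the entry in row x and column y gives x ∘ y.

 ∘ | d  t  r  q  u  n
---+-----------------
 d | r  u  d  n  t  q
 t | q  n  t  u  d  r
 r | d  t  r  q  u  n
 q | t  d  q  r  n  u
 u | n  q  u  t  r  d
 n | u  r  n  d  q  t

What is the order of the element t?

The identity element is r (its row matches the header).
t^1 = t
t^2 = t ∘ t = n
t^3 = n ∘ t = r
The first power of t equal to the identity is t^3, so ord(t) = 3.

3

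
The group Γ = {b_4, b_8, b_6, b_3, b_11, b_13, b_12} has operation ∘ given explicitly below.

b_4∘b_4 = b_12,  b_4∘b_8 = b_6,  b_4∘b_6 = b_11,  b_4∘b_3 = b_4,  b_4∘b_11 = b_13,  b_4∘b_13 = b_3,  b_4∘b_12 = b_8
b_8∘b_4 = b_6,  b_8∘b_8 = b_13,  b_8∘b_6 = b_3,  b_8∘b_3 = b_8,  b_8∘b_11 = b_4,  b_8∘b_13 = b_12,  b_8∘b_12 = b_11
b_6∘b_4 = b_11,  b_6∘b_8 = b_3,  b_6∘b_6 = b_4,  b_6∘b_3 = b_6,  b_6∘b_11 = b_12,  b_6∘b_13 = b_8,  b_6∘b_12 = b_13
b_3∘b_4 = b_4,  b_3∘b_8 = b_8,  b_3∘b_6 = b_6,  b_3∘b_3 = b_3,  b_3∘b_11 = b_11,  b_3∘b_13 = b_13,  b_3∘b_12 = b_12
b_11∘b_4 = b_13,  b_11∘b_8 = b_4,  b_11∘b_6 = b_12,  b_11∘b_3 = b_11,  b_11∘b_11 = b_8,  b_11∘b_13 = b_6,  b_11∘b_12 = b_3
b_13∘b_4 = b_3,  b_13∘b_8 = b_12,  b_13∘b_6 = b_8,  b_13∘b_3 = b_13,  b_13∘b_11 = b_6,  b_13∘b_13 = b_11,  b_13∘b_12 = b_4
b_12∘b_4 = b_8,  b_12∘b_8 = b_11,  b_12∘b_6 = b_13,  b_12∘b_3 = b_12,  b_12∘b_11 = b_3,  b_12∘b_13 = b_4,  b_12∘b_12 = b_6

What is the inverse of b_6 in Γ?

First locate the identity: row b_3 matches the header, so b_3 is the identity.
Scan row b_6 for b_3: b_6 ∘ b_8 = b_3. Hence b_6^(-1) = b_8.

b_8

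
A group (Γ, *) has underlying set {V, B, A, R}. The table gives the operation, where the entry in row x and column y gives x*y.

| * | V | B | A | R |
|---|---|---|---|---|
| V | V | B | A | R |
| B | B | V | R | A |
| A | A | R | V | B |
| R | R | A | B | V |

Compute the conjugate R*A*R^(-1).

The identity is V. In row R, the entry V sits in column R, so R^(-1) = R.
R*A = B
B*R = A
(Structurally, Γ here is isomorphic to the Klein four-group V_4.)

A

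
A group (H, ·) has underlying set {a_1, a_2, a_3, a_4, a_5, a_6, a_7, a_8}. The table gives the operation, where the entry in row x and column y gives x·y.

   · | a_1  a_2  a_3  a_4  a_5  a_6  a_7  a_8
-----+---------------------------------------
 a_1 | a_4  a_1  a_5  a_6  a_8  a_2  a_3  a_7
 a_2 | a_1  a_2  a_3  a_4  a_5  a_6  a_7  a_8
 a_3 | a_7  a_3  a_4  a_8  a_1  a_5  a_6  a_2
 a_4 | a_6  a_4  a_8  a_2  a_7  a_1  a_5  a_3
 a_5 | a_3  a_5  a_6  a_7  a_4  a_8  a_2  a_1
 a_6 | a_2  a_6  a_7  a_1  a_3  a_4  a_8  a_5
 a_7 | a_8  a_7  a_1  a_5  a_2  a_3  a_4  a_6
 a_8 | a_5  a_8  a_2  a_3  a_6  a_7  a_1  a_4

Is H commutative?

a_8·a_5 = a_6 but a_5·a_8 = a_1.
Since a_8 and a_5 do not commute, H is not abelian.

No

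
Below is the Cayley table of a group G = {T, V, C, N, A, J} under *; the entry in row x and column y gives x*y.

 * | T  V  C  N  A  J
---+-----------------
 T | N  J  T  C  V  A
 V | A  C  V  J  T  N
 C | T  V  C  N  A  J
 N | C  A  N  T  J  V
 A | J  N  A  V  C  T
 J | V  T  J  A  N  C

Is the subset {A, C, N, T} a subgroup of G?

No

T*A = V, which is not in {A, C, N, T}.
The subset is not closed under *, so it is not a subgroup.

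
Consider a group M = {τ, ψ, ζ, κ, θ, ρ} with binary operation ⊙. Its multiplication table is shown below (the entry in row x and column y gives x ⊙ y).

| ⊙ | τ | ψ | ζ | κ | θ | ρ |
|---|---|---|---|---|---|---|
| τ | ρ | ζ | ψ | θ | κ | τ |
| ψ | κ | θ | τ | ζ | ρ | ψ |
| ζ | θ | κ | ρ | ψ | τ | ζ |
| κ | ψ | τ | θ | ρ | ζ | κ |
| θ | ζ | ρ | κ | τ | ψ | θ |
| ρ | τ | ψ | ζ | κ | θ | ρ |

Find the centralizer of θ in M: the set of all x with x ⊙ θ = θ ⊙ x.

Compare row θ with column θ entry by entry.
ψ ⊙ θ = ρ = θ ⊙ ψ, so ψ commutes with θ.
κ ⊙ θ = ζ but θ ⊙ κ = τ, so κ does not.
Collecting the elements that commute with θ: C(θ) = {θ, ρ, ψ}.
(Structurally, M here is isomorphic to the symmetric group S_3.)

{θ, ρ, ψ}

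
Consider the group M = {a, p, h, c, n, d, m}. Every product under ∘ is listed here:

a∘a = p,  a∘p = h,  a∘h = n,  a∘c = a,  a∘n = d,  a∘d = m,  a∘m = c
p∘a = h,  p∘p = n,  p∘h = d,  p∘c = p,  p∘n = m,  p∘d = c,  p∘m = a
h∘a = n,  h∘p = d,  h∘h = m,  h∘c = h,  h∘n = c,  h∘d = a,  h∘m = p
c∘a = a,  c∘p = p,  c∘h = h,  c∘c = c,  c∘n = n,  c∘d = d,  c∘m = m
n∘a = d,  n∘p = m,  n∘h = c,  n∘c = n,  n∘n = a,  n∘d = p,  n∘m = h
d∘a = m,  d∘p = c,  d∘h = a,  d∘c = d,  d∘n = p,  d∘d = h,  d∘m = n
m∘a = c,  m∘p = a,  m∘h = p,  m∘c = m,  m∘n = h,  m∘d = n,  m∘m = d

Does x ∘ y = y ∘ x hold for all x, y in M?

Check whether the table is symmetric across its main diagonal.
Every entry (row x, col y) equals the entry (row y, col x), so M is abelian.

Yes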